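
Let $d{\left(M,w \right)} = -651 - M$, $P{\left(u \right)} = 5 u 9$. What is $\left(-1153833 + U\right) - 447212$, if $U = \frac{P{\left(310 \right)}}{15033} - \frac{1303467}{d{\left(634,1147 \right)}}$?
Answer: $- \frac{10302807247688}{6439135} \approx -1.6 \cdot 10^{6}$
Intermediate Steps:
$P{\left(u \right)} = 45 u$
$U = \frac{6537648387}{6439135}$ ($U = \frac{45 \cdot 310}{15033} - \frac{1303467}{-651 - 634} = 13950 \cdot \frac{1}{15033} - \frac{1303467}{-651 - 634} = \frac{4650}{5011} - \frac{1303467}{-1285} = \frac{4650}{5011} - - \frac{1303467}{1285} = \frac{4650}{5011} + \frac{1303467}{1285} = \frac{6537648387}{6439135} \approx 1015.3$)
$\left(-1153833 + U\right) - 447212 = \left(-1153833 + \frac{6537648387}{6439135}\right) - 447212 = - \frac{7423148806068}{6439135} - 447212 = - \frac{10302807247688}{6439135}$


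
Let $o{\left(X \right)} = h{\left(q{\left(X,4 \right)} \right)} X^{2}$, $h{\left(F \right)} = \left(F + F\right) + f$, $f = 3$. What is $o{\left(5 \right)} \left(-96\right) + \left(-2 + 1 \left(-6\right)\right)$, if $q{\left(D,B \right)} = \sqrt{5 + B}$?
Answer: $-21608$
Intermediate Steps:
$h{\left(F \right)} = 3 + 2 F$ ($h{\left(F \right)} = \left(F + F\right) + 3 = 2 F + 3 = 3 + 2 F$)
$o{\left(X \right)} = 9 X^{2}$ ($o{\left(X \right)} = \left(3 + 2 \sqrt{5 + 4}\right) X^{2} = \left(3 + 2 \sqrt{9}\right) X^{2} = \left(3 + 2 \cdot 3\right) X^{2} = \left(3 + 6\right) X^{2} = 9 X^{2}$)
$o{\left(5 \right)} \left(-96\right) + \left(-2 + 1 \left(-6\right)\right) = 9 \cdot 5^{2} \left(-96\right) + \left(-2 + 1 \left(-6\right)\right) = 9 \cdot 25 \left(-96\right) - 8 = 225 \left(-96\right) - 8 = -21600 - 8 = -21608$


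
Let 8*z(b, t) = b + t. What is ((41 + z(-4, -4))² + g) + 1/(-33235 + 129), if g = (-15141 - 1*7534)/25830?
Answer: 68372703181/42756399 ≈ 1599.1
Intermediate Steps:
z(b, t) = b/8 + t/8 (z(b, t) = (b + t)/8 = b/8 + t/8)
g = -4535/5166 (g = (-15141 - 7534)*(1/25830) = -22675*1/25830 = -4535/5166 ≈ -0.87786)
((41 + z(-4, -4))² + g) + 1/(-33235 + 129) = ((41 + ((⅛)*(-4) + (⅛)*(-4)))² - 4535/5166) + 1/(-33235 + 129) = ((41 + (-½ - ½))² - 4535/5166) + 1/(-33106) = ((41 - 1)² - 4535/5166) - 1/33106 = (40² - 4535/5166) - 1/33106 = (1600 - 4535/5166) - 1/33106 = 8261065/5166 - 1/33106 = 68372703181/42756399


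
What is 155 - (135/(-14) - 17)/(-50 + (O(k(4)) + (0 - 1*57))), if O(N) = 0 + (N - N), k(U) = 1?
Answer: 231817/1498 ≈ 154.75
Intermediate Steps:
O(N) = 0 (O(N) = 0 + 0 = 0)
155 - (135/(-14) - 17)/(-50 + (O(k(4)) + (0 - 1*57))) = 155 - (135/(-14) - 17)/(-50 + (0 + (0 - 1*57))) = 155 - (135*(-1/14) - 17)/(-50 + (0 + (0 - 57))) = 155 - (-135/14 - 17)/(-50 + (0 - 57)) = 155 - (-373)/(14*(-50 - 57)) = 155 - (-373)/(14*(-107)) = 155 - (-373)*(-1)/(14*107) = 155 - 1*373/1498 = 155 - 373/1498 = 231817/1498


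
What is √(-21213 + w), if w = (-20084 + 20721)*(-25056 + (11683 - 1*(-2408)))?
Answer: I*√7005918 ≈ 2646.9*I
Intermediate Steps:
w = -6984705 (w = 637*(-25056 + (11683 + 2408)) = 637*(-25056 + 14091) = 637*(-10965) = -6984705)
√(-21213 + w) = √(-21213 - 6984705) = √(-7005918) = I*√7005918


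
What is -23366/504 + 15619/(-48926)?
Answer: -41109889/880668 ≈ -46.680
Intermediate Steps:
-23366/504 + 15619/(-48926) = -23366*1/504 + 15619*(-1/48926) = -1669/36 - 15619/48926 = -41109889/880668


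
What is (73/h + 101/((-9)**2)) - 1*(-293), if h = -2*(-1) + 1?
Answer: 25805/81 ≈ 318.58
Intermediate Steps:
h = 3 (h = 2 + 1 = 3)
(73/h + 101/((-9)**2)) - 1*(-293) = (73/3 + 101/((-9)**2)) - 1*(-293) = (73*(1/3) + 101/81) + 293 = (73/3 + 101*(1/81)) + 293 = (73/3 + 101/81) + 293 = 2072/81 + 293 = 25805/81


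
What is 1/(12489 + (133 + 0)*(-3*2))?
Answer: 1/11691 ≈ 8.5536e-5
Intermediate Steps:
1/(12489 + (133 + 0)*(-3*2)) = 1/(12489 + 133*(-6)) = 1/(12489 - 798) = 1/11691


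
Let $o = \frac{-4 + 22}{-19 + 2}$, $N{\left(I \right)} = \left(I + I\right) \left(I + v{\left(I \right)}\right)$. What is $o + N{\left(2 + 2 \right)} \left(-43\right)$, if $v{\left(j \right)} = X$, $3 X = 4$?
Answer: $- \frac{93622}{51} \approx -1835.7$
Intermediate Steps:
$X = \frac{4}{3}$ ($X = \frac{1}{3} \cdot 4 = \frac{4}{3} \approx 1.3333$)
$v{\left(j \right)} = \frac{4}{3}$
$N{\left(I \right)} = 2 I \left(\frac{4}{3} + I\right)$ ($N{\left(I \right)} = \left(I + I\right) \left(I + \frac{4}{3}\right) = 2 I \left(\frac{4}{3} + I\right)$)
$o = - \frac{18}{17}$ ($o = \frac{18}{-17} = 18 \left(- \frac{1}{17}\right) = - \frac{18}{17} \approx -1.0588$)
$o + N{\left(2 + 2 \right)} \left(-43\right) = - \frac{18}{17} + \frac{2 \left(2 + 2\right) \left(4 + 3 \left(2 + 2\right)\right)}{3} \left(-43\right) = - \frac{18}{17} + \frac{2}{3} \cdot 4 \left(4 + 3 \cdot 4\right) \left(-43\right) = - \frac{18}{17} + \frac{2}{3} \cdot 4 \left(4 + 12\right) \left(-43\right) = - \frac{18}{17} + \frac{2}{3} \cdot 4 \cdot 16 \left(-43\right) = - \frac{18}{17} + \frac{128}{3} \left(-43\right) = - \frac{18}{17} - \frac{5504}{3} = - \frac{93622}{51}$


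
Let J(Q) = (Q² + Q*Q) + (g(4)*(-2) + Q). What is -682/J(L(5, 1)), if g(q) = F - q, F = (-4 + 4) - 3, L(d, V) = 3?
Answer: -682/35 ≈ -19.486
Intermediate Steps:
F = -3 (F = 0 - 3 = -3)
g(q) = -3 - q
J(Q) = 14 + Q + 2*Q² (J(Q) = (Q² + Q*Q) + ((-3 - 1*4)*(-2) + Q) = (Q² + Q²) + ((-3 - 4)*(-2) + Q) = 2*Q² + (-7*(-2) + Q) = 2*Q² + (14 + Q) = 14 + Q + 2*Q²)
-682/J(L(5, 1)) = -682/(14 + 3 + 2*3²) = -682/(14 + 3 + 2*9) = -682/(14 + 3 + 18) = -682/35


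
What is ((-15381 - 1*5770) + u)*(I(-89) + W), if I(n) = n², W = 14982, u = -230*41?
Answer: -700396643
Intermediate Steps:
u = -9430
((-15381 - 1*5770) + u)*(I(-89) + W) = ((-15381 - 1*5770) - 9430)*((-89)² + 14982) = ((-15381 - 5770) - 9430)*(7921 + 14982) = (-21151 - 9430)*22903 = -30581*22903 = -700396643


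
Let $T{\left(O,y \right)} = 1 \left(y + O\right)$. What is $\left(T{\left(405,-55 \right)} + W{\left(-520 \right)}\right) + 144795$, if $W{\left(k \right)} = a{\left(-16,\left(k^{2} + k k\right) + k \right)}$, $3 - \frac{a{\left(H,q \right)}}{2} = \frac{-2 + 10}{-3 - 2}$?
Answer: $\frac{725771}{5} \approx 1.4515 \cdot 10^{5}$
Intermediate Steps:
$T{\left(O,y \right)} = O + y$ ($T{\left(O,y \right)} = 1 \left(O + y\right) = O + y$)
$a{\left(H,q \right)} = \frac{46}{5}$ ($a{\left(H,q \right)} = 6 - 2 \frac{-2 + 10}{-3 - 2} = 6 - 2 \frac{8}{-5} = 6 - 2 \cdot 8 \left(- \frac{1}{5}\right) = 6 - - \frac{16}{5} = 6 + \frac{16}{5} = \frac{46}{5}$)
$W{\left(k \right)} = \frac{46}{5}$
$\left(T{\left(405,-55 \right)} + W{\left(-520 \right)}\right) + 144795 = \left(\left(405 - 55\right) + \frac{46}{5}\right) + 144795 = \left(350 + \frac{46}{5}\right) + 144795 = \frac{1796}{5} + 144795 = \frac{725771}{5}$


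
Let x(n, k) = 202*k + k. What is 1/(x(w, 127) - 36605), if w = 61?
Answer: -1/10824 ≈ -9.2387e-5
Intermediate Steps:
x(n, k) = 203*k
1/(x(w, 127) - 36605) = 1/(203*127 - 36605) = 1/(25781 - 36605) = 1/(-10824) = -1/10824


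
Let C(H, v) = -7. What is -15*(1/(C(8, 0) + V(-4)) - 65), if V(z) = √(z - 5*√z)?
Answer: (6840 - 975*√(-4 - 10*I))/(7 - √2*√(-2 - 5*I)) ≈ 977.28 - 1.1985*I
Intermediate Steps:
-15*(1/(C(8, 0) + V(-4)) - 65) = -15*(1/(-7 + √(-4 - 10*I)) - 65) = -15*(-65 + 1/(-7 + √(-4 - 10*I))) = 975 - 15/(-7 + √(-4 - 10*I))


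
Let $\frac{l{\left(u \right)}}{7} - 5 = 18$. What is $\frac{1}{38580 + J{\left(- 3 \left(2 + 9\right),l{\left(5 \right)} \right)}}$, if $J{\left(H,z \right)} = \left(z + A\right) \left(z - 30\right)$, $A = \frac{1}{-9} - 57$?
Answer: $\frac{9}{469705} \approx 1.9161 \cdot 10^{-5}$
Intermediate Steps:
$l{\left(u \right)} = 161$ ($l{\left(u \right)} = 35 + 7 \cdot 18 = 35 + 126 = 161$)
$A = - \frac{514}{9}$ ($A = - \frac{1}{9} - 57 = - \frac{514}{9} \approx -57.111$)
$J{\left(H,z \right)} = \left(-30 + z\right) \left(- \frac{514}{9} + z\right)$ ($J{\left(H,z \right)} = \left(z - \frac{514}{9}\right) \left(z - 30\right) = \left(- \frac{514}{9} + z\right) \left(-30 + z\right) = \left(-30 + z\right) \left(- \frac{514}{9} + z\right)$)
$\frac{1}{38580 + J{\left(- 3 \left(2 + 9\right),l{\left(5 \right)} \right)}} = \frac{1}{38580 + \left(\frac{5140}{3} + 161^{2} - \frac{126224}{9}\right)} = \frac{1}{38580 + \left(\frac{5140}{3} + 25921 - \frac{126224}{9}\right)} = \frac{1}{38580 + \frac{122485}{9}} = \frac{1}{\frac{469705}{9}} = \frac{9}{469705}$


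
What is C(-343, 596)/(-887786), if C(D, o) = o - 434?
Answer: -81/443893 ≈ -0.00018248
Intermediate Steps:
C(D, o) = -434 + o
C(-343, 596)/(-887786) = (-434 + 596)/(-887786) = 162*(-1/887786) = -81/443893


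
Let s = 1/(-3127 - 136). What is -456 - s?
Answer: -1487927/3263 ≈ -456.00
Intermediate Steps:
s = -1/3263 (s = 1/(-3263) = -1/3263 ≈ -0.00030647)
-456 - s = -456 - 1*(-1/3263) = -456 + 1/3263 = -1487927/3263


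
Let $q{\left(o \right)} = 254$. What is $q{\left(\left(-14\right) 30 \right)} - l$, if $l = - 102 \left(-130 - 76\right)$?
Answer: $-20758$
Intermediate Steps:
$l = 21012$ ($l = \left(-102\right) \left(-206\right) = 21012$)
$q{\left(\left(-14\right) 30 \right)} - l = 254 - 21012 = -20758$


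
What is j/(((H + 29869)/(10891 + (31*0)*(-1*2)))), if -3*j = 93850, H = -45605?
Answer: 511060175/23604 ≈ 21651.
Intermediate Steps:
j = -93850/3 (j = -1/3*93850 = -93850/3 ≈ -31283.)
j/(((H + 29869)/(10891 + (31*0)*(-1*2)))) = -93850*(10891 + (31*0)*(-1*2))/(-45605 + 29869)/3 = -93850/(3*((-15736/(10891 + 0*(-2))))) = -93850/(3*((-15736/(10891 + 0)))) = -93850/(3*((-15736/10891))) = -93850/(3*((-15736*1/10891))) = -93850/(3*(-15736/10891)) = -93850/3*(-10891/15736) = 511060175/23604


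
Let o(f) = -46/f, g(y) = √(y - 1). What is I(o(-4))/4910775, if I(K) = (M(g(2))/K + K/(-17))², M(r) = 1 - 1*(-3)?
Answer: 66049/3003056771100 ≈ 2.1994e-8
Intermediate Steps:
g(y) = √(-1 + y)
M(r) = 4 (M(r) = 1 + 3 = 4)
I(K) = (4/K - K/17)² (I(K) = (4/K + K/(-17))² = (4/K + K*(-1/17))² = (4/K - K/17)²)
I(o(-4))/4910775 = ((-68 + (-46/(-4))²)²/(289*(-46/(-4))²))/4910775 = ((-68 + (-46*(-¼))²)²/(289*(-46*(-¼))²))*(1/4910775) = ((-68 + (23/2)²)²/(289*(23/2)²))*(1/4910775) = ((1/289)*(4/529)*(-68 + 529/4)²)*(1/4910775) = ((1/289)*(4/529)*(257/4)²)*(1/4910775) = ((1/289)*(4/529)*(66049/16))*(1/4910775) = (66049/611524)*(1/4910775) = 66049/3003056771100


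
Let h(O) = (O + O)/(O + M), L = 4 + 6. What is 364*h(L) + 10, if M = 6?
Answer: 465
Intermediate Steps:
L = 10
h(O) = 2*O/(6 + O) (h(O) = (O + O)/(O + 6) = (2*O)/(6 + O) = 2*O/(6 + O))
364*h(L) + 10 = 364*(2*10/(6 + 10)) + 10 = 364*(2*10/16) + 10 = 364*(2*10*(1/16)) + 10 = 364*(5/4) + 10 = 455 + 10 = 465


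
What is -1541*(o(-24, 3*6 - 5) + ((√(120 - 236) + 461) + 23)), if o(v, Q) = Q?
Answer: -765877 - 3082*I*√29 ≈ -7.6588e+5 - 16597.0*I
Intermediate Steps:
-1541*(o(-24, 3*6 - 5) + ((√(120 - 236) + 461) + 23)) = -1541*((3*6 - 5) + ((√(120 - 236) + 461) + 23)) = -1541*((18 - 5) + ((√(-116) + 461) + 23)) = -1541*(13 + ((2*I*√29 + 461) + 23)) = -1541*(13 + ((461 + 2*I*√29) + 23)) = -1541*(13 + (484 + 2*I*√29)) = -1541*(497 + 2*I*√29) = -765877 - 3082*I*√29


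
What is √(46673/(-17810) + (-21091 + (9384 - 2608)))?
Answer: I*√4541493417630/17810 ≈ 119.66*I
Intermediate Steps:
√(46673/(-17810) + (-21091 + (9384 - 2608))) = √(46673*(-1/17810) + (-21091 + 6776)) = √(-46673/17810 - 14315) = √(-254996823/17810) = I*√4541493417630/17810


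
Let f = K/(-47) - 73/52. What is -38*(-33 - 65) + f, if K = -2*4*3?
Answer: 9099273/2444 ≈ 3723.1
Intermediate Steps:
K = -24 (K = -8*3 = -24)
f = -2183/2444 (f = -24/(-47) - 73/52 = -24*(-1/47) - 73*1/52 = 24/47 - 73/52 = -2183/2444 ≈ -0.89321)
-38*(-33 - 65) + f = -38*(-33 - 65) - 2183/2444 = -38*(-98) - 2183/2444 = 3724 - 2183/2444 = 9099273/2444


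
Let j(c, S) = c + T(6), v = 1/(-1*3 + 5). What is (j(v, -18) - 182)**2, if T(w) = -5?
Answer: 139129/4 ≈ 34782.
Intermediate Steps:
v = 1/2 (v = 1/(-3 + 5) = 1/2 ≈ 0.50000)
j(c, S) = -5 + c (j(c, S) = c - 5 = -5 + c)
(j(v, -18) - 182)**2 = ((-5 + 1/2) - 182)**2 = (-9/2 - 182)**2 = (-373/2)**2 = 139129/4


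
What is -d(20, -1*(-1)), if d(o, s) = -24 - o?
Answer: 44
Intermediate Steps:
-d(20, -1*(-1)) = -(-24 - 1*20) = -(-24 - 20) = -1*(-44) = 44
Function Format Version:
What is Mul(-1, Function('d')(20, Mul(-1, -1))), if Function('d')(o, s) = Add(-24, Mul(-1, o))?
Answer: 44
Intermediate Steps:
Mul(-1, Function('d')(20, Mul(-1, -1))) = Mul(-1, Add(-24, Mul(-1, 20))) = Mul(-1, Add(-24, -20)) = Mul(-1, -44) = 44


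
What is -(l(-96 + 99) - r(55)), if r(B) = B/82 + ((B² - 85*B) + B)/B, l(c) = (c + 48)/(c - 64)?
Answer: -137521/5002 ≈ -27.493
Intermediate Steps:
l(c) = (48 + c)/(-64 + c)
r(B) = B/82 + (B² - 84*B)/B (r(B) = B*(1/82) + (B² - 84*B)/B = B/82 + (B² - 84*B)/B)
-(l(-96 + 99) - r(55)) = -((48 + (-96 + 99))/(-64 + (-96 + 99)) - (-84 + (83/82)*55)) = -((48 + 3)/(-64 + 3) - (-84 + 4565/82)) = -(51/(-61) - 1*(-2323/82)) = -(-1/61*51 + 2323/82) = -(-51/61 + 2323/82) = -1*137521/5002 = -137521/5002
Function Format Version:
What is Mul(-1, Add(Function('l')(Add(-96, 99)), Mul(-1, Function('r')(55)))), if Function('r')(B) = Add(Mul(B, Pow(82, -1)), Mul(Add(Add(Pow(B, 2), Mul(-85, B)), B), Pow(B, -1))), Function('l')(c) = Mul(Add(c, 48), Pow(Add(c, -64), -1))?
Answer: Rational(-137521, 5002) ≈ -27.493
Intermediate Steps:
Function('l')(c) = Mul(Pow(Add(-64, c), -1), Add(48, c)) (Function('l')(c) = Mul(Add(48, c), Pow(Add(-64, c), -1)) = Mul(Pow(Add(-64, c), -1), Add(48, c)))
Function('r')(B) = Add(Mul(Rational(1, 82), B), Mul(Pow(B, -1), Add(Pow(B, 2), Mul(-84, B)))) (Function('r')(B) = Add(Mul(B, Rational(1, 82)), Mul(Add(Pow(B, 2), Mul(-84, B)), Pow(B, -1))) = Add(Mul(Rational(1, 82), B), Mul(Pow(B, -1), Add(Pow(B, 2), Mul(-84, B)))))
Mul(-1, Add(Function('l')(Add(-96, 99)), Mul(-1, Function('r')(55)))) = Mul(-1, Add(Mul(Pow(Add(-64, Add(-96, 99)), -1), Add(48, Add(-96, 99))), Mul(-1, Add(-84, Mul(Rational(83, 82), 55))))) = Mul(-1, Add(Mul(Pow(Add(-64, 3), -1), Add(48, 3)), Mul(-1, Add(-84, Rational(4565, 82))))) = Mul(-1, Add(Mul(Pow(-61, -1), 51), Mul(-1, Rational(-2323, 82)))) = Mul(-1, Add(Mul(Rational(-1, 61), 51), Rational(2323, 82))) = Mul(-1, Add(Rational(-51, 61), Rational(2323, 82))) = Mul(-1, Rational(137521, 5002)) = Rational(-137521, 5002)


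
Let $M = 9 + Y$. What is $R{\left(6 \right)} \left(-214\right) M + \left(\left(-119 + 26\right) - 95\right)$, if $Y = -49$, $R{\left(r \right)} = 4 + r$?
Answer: $85412$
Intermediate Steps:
$M = -40$ ($M = 9 - 49 = -40$)
$R{\left(6 \right)} \left(-214\right) M + \left(\left(-119 + 26\right) - 95\right) = \left(4 + 6\right) \left(-214\right) \left(-40\right) + \left(\left(-119 + 26\right) - 95\right) = 10 \left(-214\right) \left(-40\right) - 188 = \left(-2140\right) \left(-40\right) - 188 = 85600 - 188 = 85412$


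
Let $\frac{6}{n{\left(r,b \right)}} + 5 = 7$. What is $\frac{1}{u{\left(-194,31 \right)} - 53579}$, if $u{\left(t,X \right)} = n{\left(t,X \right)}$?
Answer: $- \frac{1}{53576} \approx -1.8665 \cdot 10^{-5}$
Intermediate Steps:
$n{\left(r,b \right)} = 3$ ($n{\left(r,b \right)} = \frac{6}{-5 + 7} = \frac{6}{2} = 6 \cdot \frac{1}{2} = 3$)
$u{\left(t,X \right)} = 3$
$\frac{1}{u{\left(-194,31 \right)} - 53579} = \frac{1}{3 - 53579} = \frac{1}{-53576} = - \frac{1}{53576}$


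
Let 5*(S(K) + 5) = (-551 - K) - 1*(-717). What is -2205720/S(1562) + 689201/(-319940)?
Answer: 3527510929379/454634740 ≈ 7759.0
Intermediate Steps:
S(K) = 141/5 - K/5 (S(K) = -5 + ((-551 - K) - 1*(-717))/5 = -5 + ((-551 - K) + 717)/5 = -5 + (166 - K)/5 = -5 + (166/5 - K/5) = 141/5 - K/5)
-2205720/S(1562) + 689201/(-319940) = -2205720/(141/5 - 1/5*1562) + 689201/(-319940) = -2205720/(141/5 - 1562/5) + 689201*(-1/319940) = -2205720/(-1421/5) - 689201/319940 = -2205720*(-5/1421) - 689201/319940 = 11028600/1421 - 689201/319940 = 3527510929379/454634740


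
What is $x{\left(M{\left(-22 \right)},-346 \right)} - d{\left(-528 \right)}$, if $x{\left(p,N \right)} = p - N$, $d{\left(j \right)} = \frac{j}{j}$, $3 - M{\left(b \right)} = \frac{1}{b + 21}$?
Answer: $349$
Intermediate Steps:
$M{\left(b \right)} = 3 - \frac{1}{21 + b}$ ($M{\left(b \right)} = 3 - \frac{1}{b + 21} = 3 - \frac{1}{21 + b}$)
$d{\left(j \right)} = 1$
$x{\left(M{\left(-22 \right)},-346 \right)} - d{\left(-528 \right)} = \left(\frac{62 + 3 \left(-22\right)}{21 - 22} - -346\right) - 1 = \left(\frac{62 - 66}{-1} + 346\right) - 1 = \left(\left(-1\right) \left(-4\right) + 346\right) - 1 = \left(4 + 346\right) - 1 = 350 - 1 = 349$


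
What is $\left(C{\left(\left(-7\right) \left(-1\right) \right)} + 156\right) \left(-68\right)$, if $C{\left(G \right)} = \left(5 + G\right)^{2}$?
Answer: $-20400$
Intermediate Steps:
$\left(C{\left(\left(-7\right) \left(-1\right) \right)} + 156\right) \left(-68\right) = \left(\left(5 - -7\right)^{2} + 156\right) \left(-68\right) = \left(\left(5 + 7\right)^{2} + 156\right) \left(-68\right) = \left(12^{2} + 156\right) \left(-68\right) = \left(144 + 156\right) \left(-68\right) = 300 \left(-68\right) = -20400$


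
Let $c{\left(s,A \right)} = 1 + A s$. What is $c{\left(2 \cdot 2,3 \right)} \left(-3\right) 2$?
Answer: $-78$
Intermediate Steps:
$c{\left(2 \cdot 2,3 \right)} \left(-3\right) 2 = \left(1 + 3 \cdot 2 \cdot 2\right) \left(-3\right) 2 = \left(1 + 3 \cdot 4\right) \left(-3\right) 2 = \left(1 + 12\right) \left(-3\right) 2 = 13 \left(-3\right) 2 = \left(-39\right) 2 = -78$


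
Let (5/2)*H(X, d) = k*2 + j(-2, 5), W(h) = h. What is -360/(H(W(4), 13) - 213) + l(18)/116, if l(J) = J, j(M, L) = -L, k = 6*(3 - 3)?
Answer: 4563/2494 ≈ 1.8296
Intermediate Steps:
k = 0 (k = 6*0 = 0)
H(X, d) = -2 (H(X, d) = 2*(0*2 - 1*5)/5 = 2*(0 - 5)/5 = (2/5)*(-5) = -2)
-360/(H(W(4), 13) - 213) + l(18)/116 = -360/(-2 - 213) + 18/116 = -360/(-215) + 18*(1/116) = -360*(-1/215) + 9/58 = 72/43 + 9/58 = 4563/2494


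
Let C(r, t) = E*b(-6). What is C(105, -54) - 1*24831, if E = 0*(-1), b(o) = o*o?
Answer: -24831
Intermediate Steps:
b(o) = o**2
E = 0
C(r, t) = 0 (C(r, t) = 0*(-6)**2 = 0*36 = 0)
C(105, -54) - 1*24831 = 0 - 1*24831 = 0 - 24831 = -24831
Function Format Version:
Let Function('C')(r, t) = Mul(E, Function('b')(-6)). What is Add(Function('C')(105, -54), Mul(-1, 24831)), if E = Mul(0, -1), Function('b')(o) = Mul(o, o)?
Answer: -24831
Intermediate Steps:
Function('b')(o) = Pow(o, 2)
E = 0
Function('C')(r, t) = 0 (Function('C')(r, t) = Mul(0, Pow(-6, 2)) = Mul(0, 36) = 0)
Add(Function('C')(105, -54), Mul(-1, 24831)) = Add(0, Mul(-1, 24831)) = Add(0, -24831) = -24831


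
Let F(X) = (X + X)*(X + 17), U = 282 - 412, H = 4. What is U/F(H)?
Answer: -65/84 ≈ -0.77381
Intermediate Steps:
U = -130
F(X) = 2*X*(17 + X) (F(X) = (2*X)*(17 + X) = 2*X*(17 + X))
U/F(H) = -130*1/(8*(17 + 4)) = -130/(2*4*21) = -130/168 = -130*1/168 = -65/84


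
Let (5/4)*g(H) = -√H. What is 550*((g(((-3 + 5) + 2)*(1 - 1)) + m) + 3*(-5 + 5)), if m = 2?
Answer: 1100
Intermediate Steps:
g(H) = -4*√H/5 (g(H) = 4*(-√H)/5 = -4*√H/5)
550*((g(((-3 + 5) + 2)*(1 - 1)) + m) + 3*(-5 + 5)) = 550*((-4*√(1 - 1)*√((-3 + 5) + 2)/5 + 2) + 3*(-5 + 5)) = 550*((-4*√((2 + 2)*0)/5 + 2) + 3*0) = 550*((-4*√(4*0)/5 + 2) + 0) = 550*((-4*√0/5 + 2) + 0) = 550*((-⅘*0 + 2) + 0) = 550*((0 + 2) + 0) = 550*(2 + 0) = 550*2 = 1100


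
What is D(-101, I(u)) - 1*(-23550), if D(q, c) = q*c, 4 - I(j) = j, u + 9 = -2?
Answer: 22035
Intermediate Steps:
u = -11 (u = -9 - 2 = -11)
I(j) = 4 - j
D(q, c) = c*q
D(-101, I(u)) - 1*(-23550) = (4 - 1*(-11))*(-101) - 1*(-23550) = (4 + 11)*(-101) + 23550 = 15*(-101) + 23550 = -1515 + 23550 = 22035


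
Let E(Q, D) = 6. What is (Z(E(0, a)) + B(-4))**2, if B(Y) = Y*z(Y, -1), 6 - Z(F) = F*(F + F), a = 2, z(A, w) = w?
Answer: 3844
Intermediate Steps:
Z(F) = 6 - 2*F**2 (Z(F) = 6 - F*(F + F) = 6 - F*2*F = 6 - 2*F**2)
B(Y) = -Y (B(Y) = Y*(-1) = -Y)
(Z(E(0, a)) + B(-4))**2 = ((6 - 2*6**2) - 1*(-4))**2 = ((6 - 2*36) + 4)**2 = ((6 - 72) + 4)**2 = (-66 + 4)**2 = (-62)**2 = 3844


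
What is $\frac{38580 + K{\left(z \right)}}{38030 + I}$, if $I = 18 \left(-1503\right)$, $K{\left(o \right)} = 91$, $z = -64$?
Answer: $\frac{38671}{10976} \approx 3.5232$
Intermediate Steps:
$I = -27054$
$\frac{38580 + K{\left(z \right)}}{38030 + I} = \frac{38580 + 91}{38030 - 27054} = \frac{38671}{10976}$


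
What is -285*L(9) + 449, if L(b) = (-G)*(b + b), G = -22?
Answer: -112411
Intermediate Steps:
L(b) = 44*b (L(b) = (-1*(-22))*(b + b) = 22*(2*b) = 44*b)
-285*L(9) + 449 = -12540*9 + 449 = -285*396 + 449 = -112860 + 449 = -112411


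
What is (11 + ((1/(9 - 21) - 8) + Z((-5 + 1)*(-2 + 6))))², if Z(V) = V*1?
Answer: 24649/144 ≈ 171.17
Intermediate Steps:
Z(V) = V
(11 + ((1/(9 - 21) - 8) + Z((-5 + 1)*(-2 + 6))))² = (11 + ((1/(9 - 21) - 8) + (-5 + 1)*(-2 + 6)))² = (11 + ((1/(-12) - 8) - 4*4))² = (11 + ((-1/12 - 8) - 16))² = (11 + (-97/12 - 16))² = (11 - 289/12)² = (-157/12)² = 24649/144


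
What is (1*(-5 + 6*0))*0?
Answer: 0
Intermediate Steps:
(1*(-5 + 6*0))*0 = (1*(-5 + 0))*0 = (1*(-5))*0 = -5*0 = 0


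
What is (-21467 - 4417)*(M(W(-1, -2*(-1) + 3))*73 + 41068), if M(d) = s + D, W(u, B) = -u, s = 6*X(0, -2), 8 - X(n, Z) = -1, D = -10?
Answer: -1146143520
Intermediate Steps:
X(n, Z) = 9 (X(n, Z) = 8 - 1*(-1) = 8 + 1 = 9)
s = 54 (s = 6*9 = 54)
M(d) = 44 (M(d) = 54 - 10 = 44)
(-21467 - 4417)*(M(W(-1, -2*(-1) + 3))*73 + 41068) = (-21467 - 4417)*(44*73 + 41068) = -25884*(3212 + 41068) = -25884*44280 = -1146143520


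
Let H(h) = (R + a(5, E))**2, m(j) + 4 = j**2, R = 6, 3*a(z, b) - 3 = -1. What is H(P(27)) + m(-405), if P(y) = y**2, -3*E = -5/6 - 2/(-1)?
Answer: 1476589/9 ≈ 1.6407e+5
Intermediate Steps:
E = -7/18 (E = -(-5/6 - 2/(-1))/3 = -(-5*1/6 - 2*(-1))/3 = -(-5/6 + 2)/3 = -1/3*7/6 = -7/18 ≈ -0.38889)
a(z, b) = 2/3 (a(z, b) = 1 + (1/3)*(-1) = 1 - 1/3 = 2/3)
m(j) = -4 + j**2
H(h) = 400/9 (H(h) = (6 + 2/3)**2 = (20/3)**2 = 400/9)
H(P(27)) + m(-405) = 400/9 + (-4 + (-405)**2) = 400/9 + (-4 + 164025) = 400/9 + 164021 = 1476589/9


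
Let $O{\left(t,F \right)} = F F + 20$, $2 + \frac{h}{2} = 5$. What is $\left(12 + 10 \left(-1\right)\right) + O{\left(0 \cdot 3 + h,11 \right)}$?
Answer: $143$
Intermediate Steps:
$h = 6$ ($h = -4 + 2 \cdot 5 = -4 + 10 = 6$)
$O{\left(t,F \right)} = 20 + F^{2}$ ($O{\left(t,F \right)} = F^{2} + 20 = 20 + F^{2}$)
$\left(12 + 10 \left(-1\right)\right) + O{\left(0 \cdot 3 + h,11 \right)} = \left(12 + 10 \left(-1\right)\right) + \left(20 + 11^{2}\right) = \left(12 - 10\right) + \left(20 + 121\right) = 2 + 141 = 143$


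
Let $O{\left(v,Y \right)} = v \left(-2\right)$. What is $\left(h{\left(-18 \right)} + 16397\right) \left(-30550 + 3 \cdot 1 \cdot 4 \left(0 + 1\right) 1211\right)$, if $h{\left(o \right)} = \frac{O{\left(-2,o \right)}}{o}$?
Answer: $- \frac{2363792278}{9} \approx -2.6264 \cdot 10^{8}$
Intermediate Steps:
$O{\left(v,Y \right)} = - 2 v$
$h{\left(o \right)} = \frac{4}{o}$ ($h{\left(o \right)} = \frac{\left(-2\right) \left(-2\right)}{o} = \frac{4}{o}$)
$\left(h{\left(-18 \right)} + 16397\right) \left(-30550 + 3 \cdot 1 \cdot 4 \left(0 + 1\right) 1211\right) = \left(\frac{4}{-18} + 16397\right) \left(-30550 + 3 \cdot 1 \cdot 4 \left(0 + 1\right) 1211\right) = \left(4 \left(- \frac{1}{18}\right) + 16397\right) \left(-30550 + 3 \cdot 4 \cdot 1 \cdot 1211\right) = \left(- \frac{2}{9} + 16397\right) \left(-30550 + 3 \cdot 4 \cdot 1211\right) = \frac{147571 \left(-30550 + 12 \cdot 1211\right)}{9} = \frac{147571 \left(-30550 + 14532\right)}{9} = \frac{147571}{9} \left(-16018\right) = - \frac{2363792278}{9}$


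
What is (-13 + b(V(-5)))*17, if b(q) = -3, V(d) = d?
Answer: -272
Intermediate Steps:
(-13 + b(V(-5)))*17 = (-13 - 3)*17 = -16*17 = -272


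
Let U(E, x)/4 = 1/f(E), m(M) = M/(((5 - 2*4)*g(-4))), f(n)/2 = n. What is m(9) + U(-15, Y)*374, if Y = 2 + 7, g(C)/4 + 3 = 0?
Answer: -2977/60 ≈ -49.617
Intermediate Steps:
f(n) = 2*n
g(C) = -12 (g(C) = -12 + 4*0 = -12 + 0 = -12)
Y = 9
m(M) = M/36 (m(M) = M/(((5 - 2*4)*(-12))) = M/(((5 - 8)*(-12))) = M/((-3*(-12))) = M/36)
U(E, x) = 2/E (U(E, x) = 4/((2*E)) = 4*(1/(2*E)) = 2/E)
m(9) + U(-15, Y)*374 = (1/36)*9 + (2/(-15))*374 = ¼ + (2*(-1/15))*374 = ¼ - 2/15*374 = ¼ - 748/15 = -2977/60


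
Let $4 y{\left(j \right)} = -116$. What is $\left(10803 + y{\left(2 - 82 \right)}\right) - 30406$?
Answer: $-19632$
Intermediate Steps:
$y{\left(j \right)} = -29$ ($y{\left(j \right)} = \frac{1}{4} \left(-116\right) = -29$)
$\left(10803 + y{\left(2 - 82 \right)}\right) - 30406 = \left(10803 - 29\right) - 30406 = 10774 - 30406 = -19632$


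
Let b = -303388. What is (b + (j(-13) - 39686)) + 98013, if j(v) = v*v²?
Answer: -247258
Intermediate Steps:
j(v) = v³
(b + (j(-13) - 39686)) + 98013 = (-303388 + ((-13)³ - 39686)) + 98013 = (-303388 + (-2197 - 39686)) + 98013 = (-303388 - 41883) + 98013 = -345271 + 98013 = -247258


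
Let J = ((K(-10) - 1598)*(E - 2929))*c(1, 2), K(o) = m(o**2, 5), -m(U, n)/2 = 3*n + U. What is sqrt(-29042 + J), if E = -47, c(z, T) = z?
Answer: sqrt(5411086) ≈ 2326.2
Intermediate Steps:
m(U, n) = -6*n - 2*U (m(U, n) = -2*(3*n + U) = -2*(U + 3*n) = -6*n - 2*U)
K(o) = -30 - 2*o**2 (K(o) = -6*5 - 2*o**2 = -30 - 2*o**2)
J = 5440128 (J = (((-30 - 2*(-10)**2) - 1598)*(-47 - 2929))*1 = (((-30 - 2*100) - 1598)*(-2976))*1 = (((-30 - 200) - 1598)*(-2976))*1 = ((-230 - 1598)*(-2976))*1 = -1828*(-2976)*1 = 5440128*1 = 5440128)
sqrt(-29042 + J) = sqrt(-29042 + 5440128) = sqrt(5411086)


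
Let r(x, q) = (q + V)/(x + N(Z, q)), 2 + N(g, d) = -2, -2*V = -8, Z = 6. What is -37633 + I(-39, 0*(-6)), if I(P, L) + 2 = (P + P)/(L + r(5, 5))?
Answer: -112931/3 ≈ -37644.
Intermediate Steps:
V = 4 (V = -½*(-8) = 4)
N(g, d) = -4 (N(g, d) = -2 - 2 = -4)
r(x, q) = (4 + q)/(-4 + x) (r(x, q) = (q + 4)/(x - 4) = (4 + q)/(-4 + x))
I(P, L) = -2 + 2*P/(9 + L) (I(P, L) = -2 + (P + P)/(L + (4 + 5)/(-4 + 5)) = -2 + (2*P)/(L + 9/1) = -2 + (2*P)/(L + 1*9) = -2 + (2*P)/(L + 9) = -2 + (2*P)/(9 + L) = -2 + 2*P/(9 + L))
-37633 + I(-39, 0*(-6)) = -37633 + 2*(-9 - 39 - 0*(-6))/(9 + 0*(-6)) = -37633 + 2*(-9 - 39 - 1*0)/(9 + 0) = -37633 + 2*(-9 - 39 + 0)/9 = -37633 + 2*(⅑)*(-48) = -37633 - 32/3 = -112931/3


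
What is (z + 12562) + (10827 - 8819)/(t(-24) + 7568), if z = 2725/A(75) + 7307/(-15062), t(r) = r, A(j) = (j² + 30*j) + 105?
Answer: 142383692746979/11334365868 ≈ 12562.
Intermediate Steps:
A(j) = 105 + j² + 30*j
z = -1726591/12019476 (z = 2725/(105 + 75² + 30*75) + 7307/(-15062) = 2725/(105 + 5625 + 2250) + 7307*(-1/15062) = 2725/7980 - 7307/15062 = 2725*(1/7980) - 7307/15062 = 545/1596 - 7307/15062 = -1726591/12019476 ≈ -0.14365)
(z + 12562) + (10827 - 8819)/(t(-24) + 7568) = (-1726591/12019476 + 12562) + (10827 - 8819)/(-24 + 7568) = 150986930921/12019476 + 2008/7544 = 150986930921/12019476 + 2008*(1/7544) = 150986930921/12019476 + 251/943 = 142383692746979/11334365868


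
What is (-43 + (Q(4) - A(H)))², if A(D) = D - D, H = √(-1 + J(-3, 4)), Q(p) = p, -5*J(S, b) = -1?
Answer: 1521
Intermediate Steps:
J(S, b) = ⅕ (J(S, b) = -⅕*(-1) = ⅕)
H = 2*I*√5/5 (H = √(-1 + ⅕) = √(-⅘) = 2*I*√5/5 ≈ 0.89443*I)
A(D) = 0
(-43 + (Q(4) - A(H)))² = (-43 + (4 - 1*0))² = (-43 + (4 + 0))² = (-43 + 4)² = (-39)² = 1521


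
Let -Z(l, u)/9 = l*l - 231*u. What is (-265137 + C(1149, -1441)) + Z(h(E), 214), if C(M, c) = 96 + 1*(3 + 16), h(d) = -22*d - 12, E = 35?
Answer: -5323832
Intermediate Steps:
h(d) = -12 - 22*d
Z(l, u) = -9*l² + 2079*u (Z(l, u) = -9*(l*l - 231*u) = -9*(l² - 231*u) = -9*l² + 2079*u)
C(M, c) = 115 (C(M, c) = 96 + 1*19 = 96 + 19 = 115)
(-265137 + C(1149, -1441)) + Z(h(E), 214) = (-265137 + 115) + (-9*(-12 - 22*35)² + 2079*214) = -265022 + (-9*(-12 - 770)² + 444906) = -265022 + (-9*(-782)² + 444906) = -265022 + (-9*611524 + 444906) = -265022 + (-5503716 + 444906) = -265022 - 5058810 = -5323832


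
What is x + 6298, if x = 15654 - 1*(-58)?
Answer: 22010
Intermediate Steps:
x = 15712 (x = 15654 + 58 = 15712)
x + 6298 = 15712 + 6298 = 22010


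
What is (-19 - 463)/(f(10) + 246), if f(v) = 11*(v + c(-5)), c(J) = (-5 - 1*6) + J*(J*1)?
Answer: -241/255 ≈ -0.94510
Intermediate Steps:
c(J) = -11 + J² (c(J) = (-5 - 6) + J*J = -11 + J²)
f(v) = 154 + 11*v (f(v) = 11*(v + (-11 + (-5)²)) = 11*(v + (-11 + 25)) = 11*(v + 14) = 11*(14 + v) = 154 + 11*v)
(-19 - 463)/(f(10) + 246) = (-19 - 463)/((154 + 11*10) + 246) = -482/((154 + 110) + 246) = -482/(264 + 246) = -482/510 = -482*1/510 = -241/255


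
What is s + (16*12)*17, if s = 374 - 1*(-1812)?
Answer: 5450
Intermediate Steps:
s = 2186 (s = 374 + 1812 = 2186)
s + (16*12)*17 = 2186 + (16*12)*17 = 2186 + 192*17 = 2186 + 3264 = 5450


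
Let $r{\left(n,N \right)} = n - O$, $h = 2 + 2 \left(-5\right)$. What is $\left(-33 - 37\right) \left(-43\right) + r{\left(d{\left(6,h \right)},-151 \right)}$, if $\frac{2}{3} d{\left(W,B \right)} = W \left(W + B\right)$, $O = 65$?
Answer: $2927$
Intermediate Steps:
$h = -8$ ($h = 2 - 10 = -8$)
$d{\left(W,B \right)} = \frac{3 W \left(B + W\right)}{2}$ ($d{\left(W,B \right)} = \frac{3 W \left(W + B\right)}{2} = \frac{3 W \left(B + W\right)}{2}$)
$r{\left(n,N \right)} = -65 + n$ ($r{\left(n,N \right)} = n - 65 = -65 + n$)
$\left(-33 - 37\right) \left(-43\right) + r{\left(d{\left(6,h \right)},-151 \right)} = \left(-33 - 37\right) \left(-43\right) - \left(65 - 9 \left(-8 + 6\right)\right) = \left(-70\right) \left(-43\right) - \left(65 - -18\right) = 3010 - 83 = 2927$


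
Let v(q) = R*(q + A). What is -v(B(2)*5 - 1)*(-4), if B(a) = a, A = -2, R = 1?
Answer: 28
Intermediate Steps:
v(q) = -2 + q (v(q) = 1*(q - 2) = 1*(-2 + q) = -2 + q)
-v(B(2)*5 - 1)*(-4) = -(-2 + (2*5 - 1))*(-4) = -(-2 + (10 - 1))*(-4) = -(-2 + 9)*(-4) = -1*7*(-4) = -7*(-4) = 28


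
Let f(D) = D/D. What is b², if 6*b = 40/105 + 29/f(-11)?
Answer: 380689/15876 ≈ 23.979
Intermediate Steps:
f(D) = 1
b = 617/126 (b = (40/105 + 29/1)/6 = (40*(1/105) + 29*1)/6 = (8/21 + 29)/6 = (⅙)*(617/21) = 617/126 ≈ 4.8968)
b² = (617/126)² = 380689/15876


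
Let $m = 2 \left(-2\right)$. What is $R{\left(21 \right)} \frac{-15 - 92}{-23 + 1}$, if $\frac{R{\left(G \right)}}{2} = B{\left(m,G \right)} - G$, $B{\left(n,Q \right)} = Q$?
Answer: $0$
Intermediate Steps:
$m = -4$
$R{\left(G \right)} = 0$ ($R{\left(G \right)} = 2 \left(G - G\right) = 2 \cdot 0 = 0$)
$R{\left(21 \right)} \frac{-15 - 92}{-23 + 1} = 0 \frac{-15 - 92}{-23 + 1} = 0 \left(- \frac{107}{-22}\right) = 0 \left(\left(-107\right) \left(- \frac{1}{22}\right)\right) = 0 \cdot \frac{107}{22} = 0$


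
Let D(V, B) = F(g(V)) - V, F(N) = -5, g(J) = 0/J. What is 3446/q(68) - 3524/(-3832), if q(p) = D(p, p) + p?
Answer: -3296863/4790 ≈ -688.28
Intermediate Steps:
g(J) = 0
D(V, B) = -5 - V
q(p) = -5 (q(p) = (-5 - p) + p = -5)
3446/q(68) - 3524/(-3832) = 3446/(-5) - 3524/(-3832) = 3446*(-⅕) - 3524*(-1/3832) = -3446/5 + 881/958 = -3296863/4790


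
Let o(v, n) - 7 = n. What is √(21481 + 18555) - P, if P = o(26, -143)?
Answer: 136 + 2*√10009 ≈ 336.09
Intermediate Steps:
o(v, n) = 7 + n
P = -136 (P = 7 - 143 = -136)
√(21481 + 18555) - P = √(21481 + 18555) - 1*(-136) = √40036 + 136 = 2*√10009 + 136 = 136 + 2*√10009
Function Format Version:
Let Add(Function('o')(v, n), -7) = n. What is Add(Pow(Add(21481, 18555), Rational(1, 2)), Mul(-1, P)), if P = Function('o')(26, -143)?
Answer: Add(136, Mul(2, Pow(10009, Rational(1, 2)))) ≈ 336.09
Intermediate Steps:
Function('o')(v, n) = Add(7, n)
P = -136 (P = Add(7, -143) = -136)
Add(Pow(Add(21481, 18555), Rational(1, 2)), Mul(-1, P)) = Add(Pow(Add(21481, 18555), Rational(1, 2)), Mul(-1, -136)) = Add(Pow(40036, Rational(1, 2)), 136) = Add(Mul(2, Pow(10009, Rational(1, 2))), 136) = Add(136, Mul(2, Pow(10009, Rational(1, 2))))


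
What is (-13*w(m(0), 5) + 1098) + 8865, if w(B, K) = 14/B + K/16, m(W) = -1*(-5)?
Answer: 793803/80 ≈ 9922.5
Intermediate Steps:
m(W) = 5
w(B, K) = 14/B + K/16 (w(B, K) = 14/B + K*(1/16) = 14/B + K/16)
(-13*w(m(0), 5) + 1098) + 8865 = (-13*(14/5 + (1/16)*5) + 1098) + 8865 = (-13*(14*(1/5) + 5/16) + 1098) + 8865 = (-13*(14/5 + 5/16) + 1098) + 8865 = (-13*249/80 + 1098) + 8865 = (-3237/80 + 1098) + 8865 = 84603/80 + 8865 = 793803/80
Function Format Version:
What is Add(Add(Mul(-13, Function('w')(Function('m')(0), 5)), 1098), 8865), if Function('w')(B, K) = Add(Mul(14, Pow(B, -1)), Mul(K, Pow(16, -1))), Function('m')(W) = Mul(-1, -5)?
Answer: Rational(793803, 80) ≈ 9922.5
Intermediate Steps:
Function('m')(W) = 5
Function('w')(B, K) = Add(Mul(14, Pow(B, -1)), Mul(Rational(1, 16), K)) (Function('w')(B, K) = Add(Mul(14, Pow(B, -1)), Mul(K, Rational(1, 16))) = Add(Mul(14, Pow(B, -1)), Mul(Rational(1, 16), K)))
Add(Add(Mul(-13, Function('w')(Function('m')(0), 5)), 1098), 8865) = Add(Add(Mul(-13, Add(Mul(14, Pow(5, -1)), Mul(Rational(1, 16), 5))), 1098), 8865) = Add(Add(Mul(-13, Add(Mul(14, Rational(1, 5)), Rational(5, 16))), 1098), 8865) = Add(Add(Mul(-13, Add(Rational(14, 5), Rational(5, 16))), 1098), 8865) = Add(Add(Mul(-13, Rational(249, 80)), 1098), 8865) = Add(Add(Rational(-3237, 80), 1098), 8865) = Add(Rational(84603, 80), 8865) = Rational(793803, 80)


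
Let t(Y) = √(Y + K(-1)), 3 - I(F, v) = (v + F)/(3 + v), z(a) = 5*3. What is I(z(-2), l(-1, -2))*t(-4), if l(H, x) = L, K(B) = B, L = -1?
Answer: -4*I*√5 ≈ -8.9443*I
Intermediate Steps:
z(a) = 15
l(H, x) = -1
I(F, v) = 3 - (F + v)/(3 + v) (I(F, v) = 3 - (v + F)/(3 + v) = 3 - (F + v)/(3 + v))
t(Y) = √(-1 + Y) (t(Y) = √(Y - 1) = √(-1 + Y))
I(z(-2), l(-1, -2))*t(-4) = ((9 - 1*15 + 2*(-1))/(3 - 1))*√(-1 - 4) = ((9 - 15 - 2)/2)*√(-5) = ((½)*(-8))*(I*√5) = -4*I*√5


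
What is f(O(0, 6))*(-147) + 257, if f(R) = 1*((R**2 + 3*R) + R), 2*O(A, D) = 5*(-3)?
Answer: -14407/4 ≈ -3601.8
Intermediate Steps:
O(A, D) = -15/2 (O(A, D) = (5*(-3))/2 = (1/2)*(-15) = -15/2)
f(R) = R**2 + 4*R (f(R) = 1*(R**2 + 4*R) = R**2 + 4*R)
f(O(0, 6))*(-147) + 257 = -15*(4 - 15/2)/2*(-147) + 257 = -15/2*(-7/2)*(-147) + 257 = (105/4)*(-147) + 257 = -15435/4 + 257 = -14407/4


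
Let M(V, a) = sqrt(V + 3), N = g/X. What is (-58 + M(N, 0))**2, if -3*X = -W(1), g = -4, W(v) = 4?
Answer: 3364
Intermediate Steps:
X = 4/3 (X = -(-1)*4/3 = -1/3*(-4) = 4/3 ≈ 1.3333)
N = -3 (N = -4/4/3 = -4*3/4 = -3)
M(V, a) = sqrt(3 + V)
(-58 + M(N, 0))**2 = (-58 + sqrt(3 - 3))**2 = (-58 + sqrt(0))**2 = (-58 + 0)**2 = (-58)**2 = 3364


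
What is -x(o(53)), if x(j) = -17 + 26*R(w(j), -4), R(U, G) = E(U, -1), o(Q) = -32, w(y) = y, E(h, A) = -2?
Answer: 69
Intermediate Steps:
R(U, G) = -2
x(j) = -69 (x(j) = -17 + 26*(-2) = -17 - 52 = -69)
-x(o(53)) = -1*(-69) = 69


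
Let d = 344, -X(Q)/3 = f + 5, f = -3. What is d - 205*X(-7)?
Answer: 1574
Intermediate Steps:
X(Q) = -6 (X(Q) = -3*(-3 + 5) = -3*2 = -6)
d - 205*X(-7) = 344 - 205*(-6) = 344 + 1230 = 1574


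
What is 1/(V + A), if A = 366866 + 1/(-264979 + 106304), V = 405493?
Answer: 158675/122554064324 ≈ 1.2947e-6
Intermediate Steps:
A = 58212462549/158675 (A = 366866 + 1/(-158675) = 366866 - 1/158675 = 58212462549/158675 ≈ 3.6687e+5)
1/(V + A) = 1/(405493 + 58212462549/158675) = 1/(122554064324/158675) = 158675/122554064324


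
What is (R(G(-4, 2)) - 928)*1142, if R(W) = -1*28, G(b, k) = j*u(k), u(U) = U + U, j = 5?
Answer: -1091752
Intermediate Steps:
u(U) = 2*U
G(b, k) = 10*k (G(b, k) = 5*(2*k) = 10*k)
R(W) = -28
(R(G(-4, 2)) - 928)*1142 = (-28 - 928)*1142 = -956*1142 = -1091752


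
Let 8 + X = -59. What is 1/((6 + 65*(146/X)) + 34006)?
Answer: 67/2269314 ≈ 2.9524e-5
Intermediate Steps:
X = -67 (X = -8 - 59 = -67)
1/((6 + 65*(146/X)) + 34006) = 1/((6 + 65*(146/(-67))) + 34006) = 1/((6 + 65*(146*(-1/67))) + 34006) = 1/((6 + 65*(-146/67)) + 34006) = 1/((6 - 9490/67) + 34006) = 1/(-9088/67 + 34006) = 1/(2269314/67) = 67/2269314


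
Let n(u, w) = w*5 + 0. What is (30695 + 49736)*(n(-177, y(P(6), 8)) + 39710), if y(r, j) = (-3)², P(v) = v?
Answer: 3197534405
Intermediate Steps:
y(r, j) = 9
n(u, w) = 5*w (n(u, w) = 5*w + 0 = 5*w)
(30695 + 49736)*(n(-177, y(P(6), 8)) + 39710) = (30695 + 49736)*(5*9 + 39710) = 80431*(45 + 39710) = 80431*39755 = 3197534405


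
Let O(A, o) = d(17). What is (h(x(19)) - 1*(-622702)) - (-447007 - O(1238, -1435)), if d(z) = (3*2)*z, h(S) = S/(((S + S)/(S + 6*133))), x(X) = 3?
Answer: 2140423/2 ≈ 1.0702e+6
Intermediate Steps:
h(S) = 399 + S/2 (h(S) = S/(((2*S)/(S + 798))) = S/(((2*S)/(798 + S))) = S/((2*S/(798 + S))) = S*((798 + S)/(2*S)) = 399 + S/2)
d(z) = 6*z
O(A, o) = 102 (O(A, o) = 6*17 = 102)
(h(x(19)) - 1*(-622702)) - (-447007 - O(1238, -1435)) = ((399 + (½)*3) - 1*(-622702)) - (-447007 - 1*102) = ((399 + 3/2) + 622702) - (-447007 - 102) = (801/2 + 622702) - 1*(-447109) = 1246205/2 + 447109 = 2140423/2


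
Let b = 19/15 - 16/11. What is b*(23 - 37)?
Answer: 434/165 ≈ 2.6303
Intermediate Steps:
b = -31/165 (b = 19*(1/15) - 16*1/11 = 19/15 - 16/11 = -31/165 ≈ -0.18788)
b*(23 - 37) = -31*(23 - 37)/165 = -31/165*(-14) = 434/165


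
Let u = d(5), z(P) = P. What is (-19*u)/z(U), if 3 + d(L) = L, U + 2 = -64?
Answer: 19/33 ≈ 0.57576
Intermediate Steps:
U = -66 (U = -2 - 64 = -66)
d(L) = -3 + L
u = 2 (u = -3 + 5 = 2)
(-19*u)/z(U) = -19*2/(-66) = -38*(-1/66) = 19/33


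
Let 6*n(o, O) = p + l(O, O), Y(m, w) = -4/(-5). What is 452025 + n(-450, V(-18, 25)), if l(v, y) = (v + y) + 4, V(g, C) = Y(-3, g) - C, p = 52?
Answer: 6780394/15 ≈ 4.5203e+5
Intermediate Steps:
Y(m, w) = ⅘ (Y(m, w) = -4*(-⅕) = ⅘)
V(g, C) = ⅘ - C
l(v, y) = 4 + v + y
n(o, O) = 28/3 + O/3 (n(o, O) = (52 + (4 + O + O))/6 = (52 + (4 + 2*O))/6 = (56 + 2*O)/6 = 28/3 + O/3)
452025 + n(-450, V(-18, 25)) = 452025 + (28/3 + (⅘ - 1*25)/3) = 452025 + (28/3 + (⅘ - 25)/3) = 452025 + (28/3 + (⅓)*(-121/5)) = 452025 + (28/3 - 121/15) = 452025 + 19/15 = 6780394/15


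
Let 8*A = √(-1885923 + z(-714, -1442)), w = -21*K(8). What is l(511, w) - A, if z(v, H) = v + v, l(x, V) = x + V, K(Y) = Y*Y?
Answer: -833 - I*√1887351/8 ≈ -833.0 - 171.73*I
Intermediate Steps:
K(Y) = Y²
w = -1344 (w = -21*8² = -21*64 = -1344)
l(x, V) = V + x
z(v, H) = 2*v
A = I*√1887351/8 (A = √(-1885923 + 2*(-714))/8 = √(-1885923 - 1428)/8 = √(-1887351)/8 = (I*√1887351)/8 = I*√1887351/8 ≈ 171.73*I)
l(511, w) - A = (-1344 + 511) - I*√1887351/8 = -833 - I*√1887351/8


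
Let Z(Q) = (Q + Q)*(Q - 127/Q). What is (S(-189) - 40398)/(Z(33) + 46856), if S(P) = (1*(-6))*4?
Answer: -6737/8130 ≈ -0.82866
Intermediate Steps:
S(P) = -24 (S(P) = -6*4 = -24)
Z(Q) = 2*Q*(Q - 127/Q) (Z(Q) = (2*Q)*(Q - 127/Q) = 2*Q*(Q - 127/Q))
(S(-189) - 40398)/(Z(33) + 46856) = (-24 - 40398)/((-254 + 2*33**2) + 46856) = -40422/((-254 + 2*1089) + 46856) = -40422/((-254 + 2178) + 46856) = -40422/(1924 + 46856) = -40422/48780 = -40422*1/48780 = -6737/8130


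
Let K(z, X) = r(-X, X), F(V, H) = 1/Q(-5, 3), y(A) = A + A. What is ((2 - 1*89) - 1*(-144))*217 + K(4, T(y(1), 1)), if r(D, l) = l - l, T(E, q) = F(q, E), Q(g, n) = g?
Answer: 12369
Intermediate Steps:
y(A) = 2*A
F(V, H) = -1/5 (F(V, H) = 1/(-5) = -1/5)
T(E, q) = -1/5
r(D, l) = 0
K(z, X) = 0
((2 - 1*89) - 1*(-144))*217 + K(4, T(y(1), 1)) = ((2 - 1*89) - 1*(-144))*217 + 0 = ((2 - 89) + 144)*217 + 0 = (-87 + 144)*217 + 0 = 57*217 + 0 = 12369 + 0 = 12369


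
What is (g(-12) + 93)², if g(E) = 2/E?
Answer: 310249/36 ≈ 8618.0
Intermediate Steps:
(g(-12) + 93)² = (2/(-12) + 93)² = (2*(-1/12) + 93)² = (-⅙ + 93)² = (557/6)² = 310249/36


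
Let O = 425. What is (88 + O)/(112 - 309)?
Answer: -513/197 ≈ -2.6041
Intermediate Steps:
(88 + O)/(112 - 309) = (88 + 425)/(112 - 309) = 513/(-197) = 513*(-1/197) = -513/197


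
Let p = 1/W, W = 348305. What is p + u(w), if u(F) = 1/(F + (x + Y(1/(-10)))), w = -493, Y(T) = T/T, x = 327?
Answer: -69628/11494065 ≈ -0.0060577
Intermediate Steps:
Y(T) = 1
p = 1/348305 ≈ 2.8710e-6
u(F) = 1/(328 + F) (u(F) = 1/(F + (327 + 1)) = 1/(F + 328) = 1/(328 + F))
p + u(w) = 1/348305 + 1/(328 - 493) = 1/348305 + 1/(-165) = 1/348305 - 1/165 = -69628/11494065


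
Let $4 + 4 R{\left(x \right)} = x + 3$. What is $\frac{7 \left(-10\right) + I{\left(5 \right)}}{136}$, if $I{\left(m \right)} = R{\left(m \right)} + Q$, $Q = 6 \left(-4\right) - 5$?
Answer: $- \frac{49}{68} \approx -0.72059$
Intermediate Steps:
$Q = -29$ ($Q = -24 - 5 = -29$)
$R{\left(x \right)} = - \frac{1}{4} + \frac{x}{4}$ ($R{\left(x \right)} = -1 + \frac{x + 3}{4} = -1 + \frac{3 + x}{4} = -1 + \left(\frac{3}{4} + \frac{x}{4}\right) = - \frac{1}{4} + \frac{x}{4}$)
$I{\left(m \right)} = - \frac{117}{4} + \frac{m}{4}$ ($I{\left(m \right)} = \left(- \frac{1}{4} + \frac{m}{4}\right) - 29 = - \frac{117}{4} + \frac{m}{4}$)
$\frac{7 \left(-10\right) + I{\left(5 \right)}}{136} = \frac{7 \left(-10\right) + \left(- \frac{117}{4} + \frac{1}{4} \cdot 5\right)}{136} = \left(-70 + \left(- \frac{117}{4} + \frac{5}{4}\right)\right) \frac{1}{136} = \left(-70 - 28\right) \frac{1}{136} = \left(-98\right) \frac{1}{136} = - \frac{49}{68}$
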